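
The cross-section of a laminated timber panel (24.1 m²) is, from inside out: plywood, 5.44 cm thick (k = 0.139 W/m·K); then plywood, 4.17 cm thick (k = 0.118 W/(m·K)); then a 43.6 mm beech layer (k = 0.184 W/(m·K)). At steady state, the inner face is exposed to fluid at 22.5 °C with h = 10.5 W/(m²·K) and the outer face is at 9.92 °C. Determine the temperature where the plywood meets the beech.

Series thermal resistances, inner to outer:
  R_conv,in = 1/(hA) = 1/(10.5·24.1) = 0.003952 K/W
  R_plywood = L/(kA) = 0.0544/(0.139·24.1) = 0.01624 K/W
  R_plywood = L/(kA) = 0.0417/(0.118·24.1) = 0.01466 K/W
  R_beech = L/(kA) = 0.0436/(0.184·24.1) = 0.009832 K/W
ΣR = 0.003952 + 0.01624 + 0.01466 + 0.009832 = 0.04468 K/W
Q = ΔT/ΣR = (22.5 °C − 9.92 °C)/0.04468 = 281.6 W
From the inner boundary to the plywood/beech interface, ΣR_partial = 0.03485 K/W.
T_interface = T_in − Q·ΣR_partial = 22.5 °C − (281.6)(0.03485) = 12.7 °C

T = 12.7 °C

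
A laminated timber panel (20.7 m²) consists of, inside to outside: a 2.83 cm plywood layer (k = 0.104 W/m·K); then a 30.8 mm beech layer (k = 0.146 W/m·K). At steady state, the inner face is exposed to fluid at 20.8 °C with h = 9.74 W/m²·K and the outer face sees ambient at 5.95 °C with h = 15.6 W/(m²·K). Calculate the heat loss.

Series thermal resistances, inner to outer:
  R_conv,in = 1/(hA) = 1/(9.74·20.7) = 0.004960 K/W
  R_plywood = L/(kA) = 0.0283/(0.104·20.7) = 0.01315 K/W
  R_beech = L/(kA) = 0.0308/(0.146·20.7) = 0.01019 K/W
  R_conv,out = 1/(hA) = 1/(15.6·20.7) = 0.003097 K/W
ΣR = 0.004960 + 0.01315 + 0.01019 + 0.003097 = 0.03140 K/W
Q = ΔT/ΣR = (20.8 °C − 5.95 °C)/0.03140 = 473 W

Q = 473 W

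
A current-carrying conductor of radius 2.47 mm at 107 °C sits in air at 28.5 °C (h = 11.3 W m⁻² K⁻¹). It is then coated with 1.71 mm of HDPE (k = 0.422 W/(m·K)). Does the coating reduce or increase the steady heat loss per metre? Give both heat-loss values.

increases: 13.8 → 22.0 W/m

Critical radius for a cylinder: r_cr = k/h = 0.0373 m = 3.73 cm.
Outer radius after coating: r₂ = 0.00247 + 0.00171 = 0.00418 m.
Since r₁ < r_cr and r₂ ≤ r_cr, the coating moves toward the maximum at r_cr — heat loss rises.
Bare: R = 1/(2πr₁h) = 5.702 m·K/W; Q = 78.5/5.702 = 13.8 W/m.
Coated: R = R_cond + R_conv = 3.568 m·K/W; Q = 78.5/3.568 = 22.0 W/m.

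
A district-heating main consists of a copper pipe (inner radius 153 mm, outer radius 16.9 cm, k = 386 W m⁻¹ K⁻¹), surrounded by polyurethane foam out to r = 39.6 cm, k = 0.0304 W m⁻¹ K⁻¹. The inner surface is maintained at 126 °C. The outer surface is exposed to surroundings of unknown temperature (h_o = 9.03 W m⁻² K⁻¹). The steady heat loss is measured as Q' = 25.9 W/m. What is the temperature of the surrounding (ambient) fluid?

T_out = 9.4 °C

Sum the resistances:
  R'_copper = ln(0.169/0.153)/(2πk) = 0.09946/(2π·386) = 4.101×10^-5 m·K/W
  R'_polyurethane foam = ln(0.396/0.169)/(2πk) = 0.8515/(2π·0.0304) = 4.458 m·K/W
  R'_conv,out = 1/(2πr h) = 1/(2π·0.396·9.03) = 0.04451 m·K/W
ΣR = 4.503 m·K/W
ΔT = Q'·ΣR = 25.9 × 4.503 = 116.6 K
Heat flows outward, so T_out = T_in − ΔT = 126 − 116.6 = 9.4 °C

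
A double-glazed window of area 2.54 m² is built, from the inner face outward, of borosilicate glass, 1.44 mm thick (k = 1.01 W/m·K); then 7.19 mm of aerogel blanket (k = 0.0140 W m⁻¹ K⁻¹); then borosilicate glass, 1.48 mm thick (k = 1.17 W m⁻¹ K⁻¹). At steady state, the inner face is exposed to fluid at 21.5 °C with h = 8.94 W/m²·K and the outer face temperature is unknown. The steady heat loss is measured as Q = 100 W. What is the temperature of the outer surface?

T_out = -3.23 °C

Sum the resistances:
  R_conv,in = 1/(hA) = 1/(8.94·2.54) = 0.04404 K/W
  R_borosilicate glass = L/(kA) = 0.00144/(1.01·2.54) = 5.613×10^-4 K/W
  R_aerogel blanket = L/(kA) = 0.00719/(0.0140·2.54) = 0.2022 K/W
  R_borosilicate glass = L/(kA) = 0.00148/(1.17·2.54) = 4.980×10^-4 K/W
ΣR = 0.2473 K/W
ΔT = Q·ΣR = 100 × 0.2473 = 24.73 K
Heat flows outward, so T_out = T_in − ΔT = 21.5 − 24.73 = -3.23 °C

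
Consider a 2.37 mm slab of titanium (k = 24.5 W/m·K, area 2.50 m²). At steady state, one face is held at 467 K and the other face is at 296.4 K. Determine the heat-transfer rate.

Q = kA·ΔT/L = 24.5 × 2.50 × |467 K − 296.4 K| / 0.00237 = 4.41×10^6 W

Q = 4.41×10^6 W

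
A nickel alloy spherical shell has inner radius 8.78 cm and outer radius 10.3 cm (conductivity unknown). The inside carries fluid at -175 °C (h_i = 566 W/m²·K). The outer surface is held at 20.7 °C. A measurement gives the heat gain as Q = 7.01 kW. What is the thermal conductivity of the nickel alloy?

k = 13.8 W/m·K

ΣR = ΔT/Q = |-175 − 20.7|/7010 = 0.02792 K/W
Known resistances:
  R_conv,in = 1/(4πr²h) = 1/(4π·0.0878²·566) = 0.01824 K/W
R_nickel alloy = ΣR − ΣR_known = 0.02792 − 0.01824 = 0.009680 K/W
(1/r₁−1/r₂)/(4πk) = 0.009680 ⇒ k = 1.681/(4π·0.009680) = 13.8 W/m·K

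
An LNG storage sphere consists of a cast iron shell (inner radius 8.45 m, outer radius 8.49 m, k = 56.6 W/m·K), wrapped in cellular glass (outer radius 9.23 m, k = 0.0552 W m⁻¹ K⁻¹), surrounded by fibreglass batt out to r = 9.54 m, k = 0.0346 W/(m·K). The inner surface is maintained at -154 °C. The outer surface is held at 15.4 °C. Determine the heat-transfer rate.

Q = 7.80 kW

Treat each layer as a resistance in series:
  R_cast iron = (1/8.45 − 1/8.49)/(4πk) = 5.576×10^-4/(4π·56.6) = 7.839×10^-7 K/W
  R_cellular glass = (1/8.49 − 1/9.23)/(4πk) = 0.009443/(4π·0.0552) = 0.01361 K/W
  R_fibreglass batt = (1/9.23 − 1/9.54)/(4πk) = 0.003521/(4π·0.0346) = 0.008097 K/W
ΣR = 7.839×10^-7 + 0.01361 + 0.008097 = 0.02171 K/W
Q = ΔT/ΣR = (-154 °C − 15.4 °C)/0.02171 = -7800 W
(Negative Q ⇒ heat flows inward; heat gain = 7800 W.)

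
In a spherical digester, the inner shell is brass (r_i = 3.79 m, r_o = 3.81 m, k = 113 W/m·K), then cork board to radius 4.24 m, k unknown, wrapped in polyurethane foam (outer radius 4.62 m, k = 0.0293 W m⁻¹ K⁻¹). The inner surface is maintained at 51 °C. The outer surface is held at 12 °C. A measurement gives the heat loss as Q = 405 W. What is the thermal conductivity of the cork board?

k = 0.0486 W/m·K

ΣR = ΔT/Q = |51 − 12|/405 = 0.09630 K/W
Known resistances:
  R_brass = (1/3.79 − 1/3.81)/(4πk) = 0.001385/(4π·113) = 9.754×10^-7 K/W
  R_polyurethane foam = (1/4.24 − 1/4.62)/(4πk) = 0.01940/(4π·0.0293) = 0.05269 K/W
R_cork board = ΣR − ΣR_known = 0.09630 − 0.05269 = 0.04361 K/W
(1/r₁−1/r₂)/(4πk) = 0.04361 ⇒ k = 0.02662/(4π·0.04361) = 0.0486 W/m·K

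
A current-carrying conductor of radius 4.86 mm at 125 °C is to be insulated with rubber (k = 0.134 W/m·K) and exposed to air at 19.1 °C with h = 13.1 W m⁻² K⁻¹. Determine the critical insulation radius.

r_cr = 1.02 cm

For a cylinder, r_cr = k_ins/h = 0.134/13.1 = 0.0102 m = 1.02 cm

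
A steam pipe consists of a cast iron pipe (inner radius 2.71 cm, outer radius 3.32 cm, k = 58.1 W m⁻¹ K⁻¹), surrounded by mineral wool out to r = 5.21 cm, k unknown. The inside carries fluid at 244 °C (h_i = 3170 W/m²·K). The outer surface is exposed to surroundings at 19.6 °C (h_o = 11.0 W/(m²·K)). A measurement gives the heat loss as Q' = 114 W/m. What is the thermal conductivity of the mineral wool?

ΣR = ΔT/Q' = |244 − 19.6|/114 = 1.968 m·K/W
Known resistances:
  R'_conv,in = 1/(2πr h) = 1/(2π·0.0271·3170) = 0.001853 m·K/W
  R'_cast iron = ln(0.0332/0.0271)/(2πk) = 0.2030/(2π·58.1) = 5.561×10^-4 m·K/W
  R'_conv,out = 1/(2πr h) = 1/(2π·0.0521·11.0) = 0.2777 m·K/W
R_mineral wool = ΣR − ΣR_known = 1.968 − 0.2801 = 1.688 m·K/W
ln(r₂/r₁)/(2πk) = 1.688 ⇒ k = 0.4506/(2π·1.688) = 0.0425 W/m·K

k = 0.0425 W/m·K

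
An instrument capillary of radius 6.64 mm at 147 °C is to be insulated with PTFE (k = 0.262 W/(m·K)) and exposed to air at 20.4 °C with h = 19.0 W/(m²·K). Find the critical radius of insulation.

For a cylinder, r_cr = k_ins/h = 0.262/19.0 = 0.0138 m = 1.38 cm

r_cr = 1.38 cm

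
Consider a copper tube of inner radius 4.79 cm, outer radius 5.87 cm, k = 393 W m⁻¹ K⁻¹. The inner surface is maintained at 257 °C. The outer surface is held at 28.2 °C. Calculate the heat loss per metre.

Q' = 2.78×10^6 W/m

Q' = 2πk·ΔT/ln(r₂/r₁) = 2π × 393 × 228.8 / ln(0.0587/0.0479) = 2.78×10^6 W/m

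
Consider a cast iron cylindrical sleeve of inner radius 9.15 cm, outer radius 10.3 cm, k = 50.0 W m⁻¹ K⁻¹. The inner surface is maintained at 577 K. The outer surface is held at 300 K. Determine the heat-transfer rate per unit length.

Q' = 735 kW/m

Q' = 2πk·ΔT/ln(r₂/r₁) = 2π × 50.0 × 277 / ln(0.103/0.0915) = 7.35×10^5 W/m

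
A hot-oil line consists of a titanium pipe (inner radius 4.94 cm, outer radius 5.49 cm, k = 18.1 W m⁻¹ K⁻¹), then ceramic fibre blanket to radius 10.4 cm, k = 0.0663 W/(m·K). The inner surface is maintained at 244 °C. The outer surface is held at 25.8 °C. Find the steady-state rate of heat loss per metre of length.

Resistance network (inner→outer):
  R'_titanium = ln(0.0549/0.0494)/(2πk) = 0.1056/(2π·18.1) = 9.282×10^-4 m·K/W
  R'_ceramic fibre blanket = ln(0.104/0.0549)/(2πk) = 0.6389/(2π·0.0663) = 1.534 m·K/W
ΣR = 9.282×10^-4 + 1.534 = 1.535 m·K/W
Q' = ΔT/ΣR = (244 °C − 25.8 °C)/1.535 = 142 W/m

Q' = 142 W/m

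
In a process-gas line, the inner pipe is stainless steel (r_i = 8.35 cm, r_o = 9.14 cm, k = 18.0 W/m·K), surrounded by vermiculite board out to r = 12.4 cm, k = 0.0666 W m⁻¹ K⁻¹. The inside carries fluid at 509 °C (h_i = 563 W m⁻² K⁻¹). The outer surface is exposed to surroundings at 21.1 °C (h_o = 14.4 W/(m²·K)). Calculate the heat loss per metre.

Treat each layer as a resistance in series:
  R'_conv,in = 1/(2πr h) = 1/(2π·0.0835·563) = 0.003386 m·K/W
  R'_stainless steel = ln(0.0914/0.0835)/(2πk) = 0.09040/(2π·18.0) = 7.993×10^-4 m·K/W
  R'_vermiculite board = ln(0.124/0.0914)/(2πk) = 0.3050/(2π·0.0666) = 0.7289 m·K/W
  R'_conv,out = 1/(2πr h) = 1/(2π·0.124·14.4) = 0.08913 m·K/W
ΣR = 0.003386 + 7.993×10^-4 + 0.7289 + 0.08913 = 0.8222 m·K/W
Q' = ΔT/ΣR = (509 °C − 21.1 °C)/0.8222 = 593 W/m

Q' = 593 W/m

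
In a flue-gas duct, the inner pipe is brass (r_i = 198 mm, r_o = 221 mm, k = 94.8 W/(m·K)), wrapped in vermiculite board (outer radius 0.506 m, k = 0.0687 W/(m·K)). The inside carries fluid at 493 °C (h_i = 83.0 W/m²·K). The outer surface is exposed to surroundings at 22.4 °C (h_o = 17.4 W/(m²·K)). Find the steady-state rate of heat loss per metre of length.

Q' = 242 W/m

Treat each layer as a resistance in series:
  R'_conv,in = 1/(2πr h) = 1/(2π·0.198·83.0) = 0.009684 m·K/W
  R'_brass = ln(0.221/0.198)/(2πk) = 0.1099/(2π·94.8) = 1.845×10^-4 m·K/W
  R'_vermiculite board = ln(0.506/0.221)/(2πk) = 0.8284/(2π·0.0687) = 1.919 m·K/W
  R'_conv,out = 1/(2πr h) = 1/(2π·0.506·17.4) = 0.01808 m·K/W
ΣR = 0.009684 + 1.845×10^-4 + 1.919 + 0.01808 = 1.947 m·K/W
Q' = ΔT/ΣR = (493 °C − 22.4 °C)/1.947 = 242 W/m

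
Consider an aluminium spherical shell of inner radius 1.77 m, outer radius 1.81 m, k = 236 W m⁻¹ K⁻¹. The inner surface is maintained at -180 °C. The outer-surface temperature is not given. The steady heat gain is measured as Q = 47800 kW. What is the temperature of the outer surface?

T_out = 21.2 °C

Series resistances:
  R_aluminium = (1/1.77 − 1/1.81)/(4πk) = 0.01249/(4π·236) = 4.210×10^-6 K/W
ΣR = 4.210×10^-6 K/W
ΔT = Q·ΣR = 4.78×10^7 × 4.210×10^-6 = 201.2 K
Heat flows inward, so T_out = T_in + ΔT = -180 + 201.2 = 21.2 °C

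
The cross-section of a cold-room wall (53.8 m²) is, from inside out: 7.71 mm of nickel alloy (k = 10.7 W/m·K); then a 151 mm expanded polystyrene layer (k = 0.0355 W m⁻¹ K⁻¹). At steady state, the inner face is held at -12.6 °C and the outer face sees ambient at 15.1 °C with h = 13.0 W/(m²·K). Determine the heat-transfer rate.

Q = 344 W

Resistance network (inner→outer):
  R_nickel alloy = L/(kA) = 0.00771/(10.7·53.8) = 1.339×10^-5 K/W
  R_expanded polystyrene = L/(kA) = 0.151/(0.0355·53.8) = 0.07906 K/W
  R_conv,out = 1/(hA) = 1/(13.0·53.8) = 0.001430 K/W
ΣR = 1.339×10^-5 + 0.07906 + 0.001430 = 0.08050 K/W
Q = ΔT/ΣR = (-12.6 °C − 15.1 °C)/0.08050 = -344 W
(Negative Q ⇒ heat flows inward; heat gain = 344 W.)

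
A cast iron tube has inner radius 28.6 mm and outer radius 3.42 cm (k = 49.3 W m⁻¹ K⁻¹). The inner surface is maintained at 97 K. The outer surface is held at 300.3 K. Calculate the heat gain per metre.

Q' = 2πk·ΔT/ln(r₂/r₁) = 2π × 49.3 × 203.3 / ln(0.0342/0.0286) = 3.52×10^5 W/m

Q' = 3.52×10^5 W/m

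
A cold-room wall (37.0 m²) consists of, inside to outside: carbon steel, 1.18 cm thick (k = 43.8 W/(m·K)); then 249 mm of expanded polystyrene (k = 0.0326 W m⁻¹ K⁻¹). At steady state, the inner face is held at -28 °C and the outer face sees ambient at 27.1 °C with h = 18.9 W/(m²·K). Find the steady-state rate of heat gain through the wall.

Treat each layer as a resistance in series:
  R_carbon steel = L/(kA) = 0.0118/(43.8·37.0) = 7.281×10^-6 K/W
  R_expanded polystyrene = L/(kA) = 0.249/(0.0326·37.0) = 0.2064 K/W
  R_conv,out = 1/(hA) = 1/(18.9·37.0) = 0.001430 K/W
ΣR = 7.281×10^-6 + 0.2064 + 0.001430 = 0.2078 K/W
Q = ΔT/ΣR = (-28 °C − 27.1 °C)/0.2078 = -265 W
(Negative Q ⇒ heat flows inward; heat gain = 265 W.)

Q = 265 W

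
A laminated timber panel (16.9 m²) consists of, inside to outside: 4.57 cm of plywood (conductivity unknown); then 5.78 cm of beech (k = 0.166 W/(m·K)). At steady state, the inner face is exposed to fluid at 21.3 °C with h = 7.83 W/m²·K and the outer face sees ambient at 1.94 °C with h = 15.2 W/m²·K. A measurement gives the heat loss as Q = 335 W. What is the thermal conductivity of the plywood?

ΣR = ΔT/Q = |21.3 − 1.94|/335 = 0.05779 K/W
Known resistances:
  R_conv,in = 1/(hA) = 1/(7.83·16.9) = 0.007557 K/W
  R_beech = L/(kA) = 0.0578/(0.166·16.9) = 0.02060 K/W
  R_conv,out = 1/(hA) = 1/(15.2·16.9) = 0.003893 K/W
R_plywood = ΣR − ΣR_known = 0.05779 − 0.03205 = 0.02574 K/W
L/(kA) = 0.02574 ⇒ k = 0.0457/(0.02574·16.9) = 0.105 W/m·K

k = 0.105 W/m·K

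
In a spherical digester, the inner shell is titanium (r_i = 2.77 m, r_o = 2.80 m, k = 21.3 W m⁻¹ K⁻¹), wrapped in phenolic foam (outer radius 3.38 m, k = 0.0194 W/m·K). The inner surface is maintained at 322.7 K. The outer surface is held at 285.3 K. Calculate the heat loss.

Treat each layer as a resistance in series:
  R_titanium = (1/2.77 − 1/2.80)/(4πk) = 0.003868/(4π·21.3) = 1.445×10^-5 K/W
  R_phenolic foam = (1/2.80 − 1/3.38)/(4πk) = 0.06128/(4π·0.0194) = 0.2514 K/W
ΣR = 1.445×10^-5 + 0.2514 = 0.2514 K/W
Q = ΔT/ΣR = (322.7 K − 285.3 K)/0.2514 = 149 W

Q = 149 W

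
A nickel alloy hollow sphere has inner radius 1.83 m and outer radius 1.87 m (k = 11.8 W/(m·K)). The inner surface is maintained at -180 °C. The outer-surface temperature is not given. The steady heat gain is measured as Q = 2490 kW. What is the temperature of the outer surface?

Series resistances:
  R_nickel alloy = (1/1.83 − 1/1.87)/(4πk) = 0.01169/(4π·11.8) = 7.883×10^-5 K/W
ΣR = 7.883×10^-5 K/W
ΔT = Q·ΣR = 2.49×10^6 × 7.883×10^-5 = 196.3 K
Heat flows inward, so T_out = T_in + ΔT = -180 + 196.3 = 16.3 °C

T_out = 16.3 °C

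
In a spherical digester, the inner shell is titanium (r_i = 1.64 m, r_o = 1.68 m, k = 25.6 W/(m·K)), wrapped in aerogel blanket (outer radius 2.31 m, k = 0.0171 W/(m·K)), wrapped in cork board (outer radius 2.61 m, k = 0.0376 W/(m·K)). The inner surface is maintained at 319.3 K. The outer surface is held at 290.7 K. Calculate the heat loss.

Treat each layer as a resistance in series:
  R_titanium = (1/1.64 − 1/1.68)/(4πk) = 0.01452/(4π·25.6) = 4.513×10^-5 K/W
  R_aerogel blanket = (1/1.68 − 1/2.31)/(4πk) = 0.1623/(4π·0.0171) = 0.7555 K/W
  R_cork board = (1/2.31 − 1/2.61)/(4πk) = 0.04976/(4π·0.0376) = 0.1053 K/W
ΣR = 4.513×10^-5 + 0.7555 + 0.1053 = 0.8608 K/W
Q = ΔT/ΣR = (319.3 K − 290.7 K)/0.8608 = 33.2 W

Q = 33.2 W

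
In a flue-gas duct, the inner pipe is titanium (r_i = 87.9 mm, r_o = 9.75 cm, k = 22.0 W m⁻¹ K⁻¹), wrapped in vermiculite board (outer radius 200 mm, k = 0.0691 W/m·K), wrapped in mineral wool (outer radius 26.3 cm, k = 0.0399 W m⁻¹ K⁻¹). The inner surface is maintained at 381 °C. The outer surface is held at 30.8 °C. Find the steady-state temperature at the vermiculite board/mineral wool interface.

T = 170 °C

Treat each layer as a resistance in series:
  R'_titanium = ln(0.0975/0.0879)/(2πk) = 0.1037/(2π·22.0) = 7.499×10^-4 m·K/W
  R'_vermiculite board = ln(0.200/0.0975)/(2πk) = 0.7185/(2π·0.0691) = 1.655 m·K/W
  R'_mineral wool = ln(0.263/0.200)/(2πk) = 0.2738/(2π·0.0399) = 1.092 m·K/W
ΣR = 7.499×10^-4 + 1.655 + 1.092 = 2.748 m·K/W
Q' = ΔT/ΣR = (381 °C − 30.8 °C)/2.748 = 127.4 W/m
From the inner boundary to the vermiculite board/mineral wool interface, ΣR_partial = 1.656 m·K/W.
T_interface = T_in − Q'·ΣR_partial = 381 °C − (127.4)(1.656) = 170 °C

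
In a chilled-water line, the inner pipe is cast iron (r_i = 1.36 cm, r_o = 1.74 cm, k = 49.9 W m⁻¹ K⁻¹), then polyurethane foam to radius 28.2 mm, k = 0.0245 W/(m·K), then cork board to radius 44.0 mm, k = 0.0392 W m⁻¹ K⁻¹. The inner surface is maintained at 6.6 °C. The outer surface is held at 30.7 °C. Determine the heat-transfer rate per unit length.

Series thermal resistances, inner to outer:
  R'_cast iron = ln(0.0174/0.0136)/(2πk) = 0.2464/(2π·49.9) = 7.859×10^-4 m·K/W
  R'_polyurethane foam = ln(0.0282/0.0174)/(2πk) = 0.4829/(2π·0.0245) = 3.137 m·K/W
  R'_cork board = ln(0.0440/0.0282)/(2πk) = 0.4449/(2π·0.0392) = 1.806 m·K/W
ΣR = 7.859×10^-4 + 3.137 + 1.806 = 4.944 m·K/W
Q' = ΔT/ΣR = (6.6 °C − 30.7 °C)/4.944 = -4.87 W/m
(Negative Q' ⇒ heat flows inward; heat gain = 4.87 W/m.)

Q' = 4.87 W/m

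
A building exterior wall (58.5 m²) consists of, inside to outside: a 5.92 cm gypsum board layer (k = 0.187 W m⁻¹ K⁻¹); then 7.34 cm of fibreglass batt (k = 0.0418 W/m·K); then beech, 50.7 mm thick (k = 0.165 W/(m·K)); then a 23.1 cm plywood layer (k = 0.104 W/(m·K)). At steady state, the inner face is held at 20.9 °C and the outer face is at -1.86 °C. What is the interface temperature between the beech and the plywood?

Resistance network (inner→outer):
  R_gypsum board = L/(kA) = 0.0592/(0.187·58.5) = 0.005412 K/W
  R_fibreglass batt = L/(kA) = 0.0734/(0.0418·58.5) = 0.03002 K/W
  R_beech = L/(kA) = 0.0507/(0.165·58.5) = 0.005253 K/W
  R_plywood = L/(kA) = 0.231/(0.104·58.5) = 0.03797 K/W
ΣR = 0.005412 + 0.03002 + 0.005253 + 0.03797 = 0.07866 K/W
Q = ΔT/ΣR = (20.9 °C − -1.86 °C)/0.07866 = 289.3 W
From the inner boundary to the beech/plywood interface, ΣR_partial = 0.04068 K/W.
T_interface = T_in − Q·ΣR_partial = 20.9 °C − (289.3)(0.04068) = 9.13 °C

T = 9.13 °C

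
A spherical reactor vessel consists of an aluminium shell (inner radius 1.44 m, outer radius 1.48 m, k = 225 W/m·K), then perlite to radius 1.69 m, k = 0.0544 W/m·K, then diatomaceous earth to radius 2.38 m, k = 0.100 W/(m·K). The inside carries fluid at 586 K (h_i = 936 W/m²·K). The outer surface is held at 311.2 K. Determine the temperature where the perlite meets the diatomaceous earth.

T = 456 K

Treat each layer as a resistance in series:
  R_conv,in = 1/(4πr²h) = 1/(4π·1.44²·936) = 4.100×10^-5 K/W
  R_aluminium = (1/1.44 − 1/1.48)/(4πk) = 0.01877/(4π·225) = 6.638×10^-6 K/W
  R_perlite = (1/1.48 − 1/1.69)/(4πk) = 0.08396/(4π·0.0544) = 0.1228 K/W
  R_diatomaceous earth = (1/1.69 − 1/2.38)/(4πk) = 0.1715/(4π·0.100) = 0.1365 K/W
ΣR = 4.100×10^-5 + 6.638×10^-6 + 0.1228 + 0.1365 = 0.2593 K/W
Q = ΔT/ΣR = (586 K − 311.2 K)/0.2593 = 1060 W
From the inner boundary to the perlite/diatomaceous earth interface, ΣR_partial = 0.1228 K/W.
T_interface = T_in − Q·ΣR_partial = 586 K − (1060)(0.1228) = 456 K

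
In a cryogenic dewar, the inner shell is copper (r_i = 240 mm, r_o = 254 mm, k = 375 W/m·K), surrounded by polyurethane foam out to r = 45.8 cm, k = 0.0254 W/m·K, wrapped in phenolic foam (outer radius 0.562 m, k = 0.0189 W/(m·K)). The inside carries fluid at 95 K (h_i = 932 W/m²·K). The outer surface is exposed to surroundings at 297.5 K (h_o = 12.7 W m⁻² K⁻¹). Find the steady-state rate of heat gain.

Treat each layer as a resistance in series:
  R_conv,in = 1/(4πr²h) = 1/(4π·0.240²·932) = 0.001482 K/W
  R_copper = (1/0.240 − 1/0.254)/(4πk) = 0.2297/(4π·375) = 4.874×10^-5 K/W
  R_polyurethane foam = (1/0.254 − 1/0.458)/(4πk) = 1.754/(4π·0.0254) = 5.494 K/W
  R_phenolic foam = (1/0.458 − 1/0.562)/(4πk) = 0.4040/(4π·0.0189) = 1.701 K/W
  R_conv,out = 1/(4πr²h) = 1/(4π·0.562²·12.7) = 0.01984 K/W
ΣR = 0.001482 + 4.874×10^-5 + 5.494 + 1.701 + 0.01984 = 7.216 K/W
Q = ΔT/ΣR = (95 K − 297.5 K)/7.216 = -28.1 W
(Negative Q ⇒ heat flows inward; heat gain = 28.1 W.)

Q = 28.1 W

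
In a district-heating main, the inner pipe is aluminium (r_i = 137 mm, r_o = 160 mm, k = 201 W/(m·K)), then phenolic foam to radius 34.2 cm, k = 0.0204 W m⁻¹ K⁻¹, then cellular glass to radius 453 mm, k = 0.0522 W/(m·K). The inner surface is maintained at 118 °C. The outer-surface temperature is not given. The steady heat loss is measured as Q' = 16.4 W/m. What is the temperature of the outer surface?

T_out = 6.7 °C

Sum the resistances:
  R'_aluminium = ln(0.160/0.137)/(2πk) = 0.1552/(2π·201) = 1.229×10^-4 m·K/W
  R'_phenolic foam = ln(0.342/0.160)/(2πk) = 0.7596/(2π·0.0204) = 5.926 m·K/W
  R'_cellular glass = ln(0.453/0.342)/(2πk) = 0.2811/(2π·0.0522) = 0.8570 m·K/W
ΣR = 6.784 m·K/W
ΔT = Q'·ΣR = 16.4 × 6.784 = 111.3 K
Heat flows outward, so T_out = T_in − ΔT = 118 − 111.3 = 6.7 °C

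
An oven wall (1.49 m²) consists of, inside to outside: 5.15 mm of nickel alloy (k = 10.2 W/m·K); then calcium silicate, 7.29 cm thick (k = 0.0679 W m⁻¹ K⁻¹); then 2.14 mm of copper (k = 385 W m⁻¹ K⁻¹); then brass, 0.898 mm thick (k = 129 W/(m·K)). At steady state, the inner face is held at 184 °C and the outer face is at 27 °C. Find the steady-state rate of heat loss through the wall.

Q = 218 W

Resistance network (inner→outer):
  R_nickel alloy = L/(kA) = 0.00515/(10.2·1.49) = 3.389×10^-4 K/W
  R_calcium silicate = L/(kA) = 0.0729/(0.0679·1.49) = 0.7206 K/W
  R_copper = L/(kA) = 0.00214/(385·1.49) = 3.730×10^-6 K/W
  R_brass = L/(kA) = 8.98×10^-4/(129·1.49) = 4.672×10^-6 K/W
ΣR = 3.389×10^-4 + 0.7206 + 3.730×10^-6 + 4.672×10^-6 = 0.7209 K/W
Q = ΔT/ΣR = (184 °C − 27 °C)/0.7209 = 218 W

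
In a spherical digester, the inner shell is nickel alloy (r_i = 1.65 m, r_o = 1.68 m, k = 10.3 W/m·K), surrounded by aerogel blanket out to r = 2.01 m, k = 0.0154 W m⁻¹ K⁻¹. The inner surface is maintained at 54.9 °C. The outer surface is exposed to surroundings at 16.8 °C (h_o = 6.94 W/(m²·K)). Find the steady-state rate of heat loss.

Q = 75.0 W

Treat each layer as a resistance in series:
  R_nickel alloy = (1/1.65 − 1/1.68)/(4πk) = 0.01082/(4π·10.3) = 8.361×10^-5 K/W
  R_aerogel blanket = (1/1.68 − 1/2.01)/(4πk) = 0.09773/(4π·0.0154) = 0.5050 K/W
  R_conv,out = 1/(4πr²h) = 1/(4π·2.01²·6.94) = 0.002838 K/W
ΣR = 8.361×10^-5 + 0.5050 + 0.002838 = 0.5079 K/W
Q = ΔT/ΣR = (54.9 °C − 16.8 °C)/0.5079 = 75.0 W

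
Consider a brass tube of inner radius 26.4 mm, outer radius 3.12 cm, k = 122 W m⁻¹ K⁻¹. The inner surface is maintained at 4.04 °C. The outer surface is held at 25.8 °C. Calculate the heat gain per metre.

Q' = 99.8 kW/m

Q' = 2πk·ΔT/ln(r₂/r₁) = 2π × 122 × 21.76 / ln(0.0312/0.0264) = 99800 W/m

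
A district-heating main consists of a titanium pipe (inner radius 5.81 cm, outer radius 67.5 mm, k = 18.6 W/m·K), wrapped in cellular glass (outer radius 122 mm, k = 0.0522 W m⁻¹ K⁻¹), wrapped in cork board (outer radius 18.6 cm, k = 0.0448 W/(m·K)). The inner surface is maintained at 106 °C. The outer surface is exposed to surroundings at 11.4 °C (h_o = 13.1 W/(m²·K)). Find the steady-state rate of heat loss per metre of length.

Q' = 28.1 W/m

Treat each layer as a resistance in series:
  R'_titanium = ln(0.0675/0.0581)/(2πk) = 0.1500/(2π·18.6) = 0.001283 m·K/W
  R'_cellular glass = ln(0.122/0.0675)/(2πk) = 0.5919/(2π·0.0522) = 1.805 m·K/W
  R'_cork board = ln(0.186/0.122)/(2πk) = 0.4217/(2π·0.0448) = 1.498 m·K/W
  R'_conv,out = 1/(2πr h) = 1/(2π·0.186·13.1) = 0.06532 m·K/W
ΣR = 0.001283 + 1.805 + 1.498 + 0.06532 = 3.370 m·K/W
Q' = ΔT/ΣR = (106 °C − 11.4 °C)/3.370 = 28.1 W/m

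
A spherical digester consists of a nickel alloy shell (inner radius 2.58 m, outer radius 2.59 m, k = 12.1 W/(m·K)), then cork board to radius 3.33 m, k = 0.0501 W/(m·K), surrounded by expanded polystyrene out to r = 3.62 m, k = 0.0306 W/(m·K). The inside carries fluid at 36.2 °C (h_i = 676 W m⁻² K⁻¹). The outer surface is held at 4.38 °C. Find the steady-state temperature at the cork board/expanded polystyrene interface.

T = 14.4 °C

Resistance network (inner→outer):
  R_conv,in = 1/(4πr²h) = 1/(4π·2.58²·676) = 1.768×10^-5 K/W
  R_nickel alloy = (1/2.58 − 1/2.59)/(4πk) = 0.001497/(4π·12.1) = 9.842×10^-6 K/W
  R_cork board = (1/2.59 − 1/3.33)/(4πk) = 0.08580/(4π·0.0501) = 0.1363 K/W
  R_expanded polystyrene = (1/3.33 − 1/3.62)/(4πk) = 0.02406/(4π·0.0306) = 0.06256 K/W
ΣR = 1.768×10^-5 + 9.842×10^-6 + 0.1363 + 0.06256 = 0.1989 K/W
Q = ΔT/ΣR = (36.2 °C − 4.38 °C)/0.1989 = 160.0 W
From the inner boundary to the cork board/expanded polystyrene interface, ΣR_partial = 0.1363 K/W.
T_interface = T_in − Q·ΣR_partial = 36.2 °C − (160.0)(0.1363) = 14.4 °C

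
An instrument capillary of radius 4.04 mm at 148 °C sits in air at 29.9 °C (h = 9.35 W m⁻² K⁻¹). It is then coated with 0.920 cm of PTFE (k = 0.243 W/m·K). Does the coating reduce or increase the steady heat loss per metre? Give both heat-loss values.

increases: 28.0 → 57.2 W/m

Critical radius for a cylinder: r_cr = k/h = 0.0260 m = 2.60 cm.
Outer radius after coating: r₂ = 0.00404 + 0.00920 = 0.01324 m.
Since r₁ < r_cr and r₂ ≤ r_cr, the coating moves toward the maximum at r_cr — heat loss rises.
Bare: R = 1/(2πr₁h) = 4.213 m·K/W; Q = 118.1/4.213 = 28.0 W/m.
Coated: R = R_cond + R_conv = 2.063 m·K/W; Q = 118.1/2.063 = 57.2 W/m.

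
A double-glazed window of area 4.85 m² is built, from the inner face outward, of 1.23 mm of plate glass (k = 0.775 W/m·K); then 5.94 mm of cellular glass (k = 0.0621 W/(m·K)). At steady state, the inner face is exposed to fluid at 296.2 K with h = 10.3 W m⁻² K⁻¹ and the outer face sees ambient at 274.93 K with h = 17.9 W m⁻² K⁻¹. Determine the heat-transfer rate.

Resistance network (inner→outer):
  R_conv,in = 1/(hA) = 1/(10.3·4.85) = 0.02002 K/W
  R_plate glass = L/(kA) = 0.00123/(0.775·4.85) = 3.272×10^-4 K/W
  R_cellular glass = L/(kA) = 0.00594/(0.0621·4.85) = 0.01972 K/W
  R_conv,out = 1/(hA) = 1/(17.9·4.85) = 0.01152 K/W
ΣR = 0.02002 + 3.272×10^-4 + 0.01972 + 0.01152 = 0.05159 K/W
Q = ΔT/ΣR = (296.2 K − 274.93 K)/0.05159 = 412 W

Q = 412 W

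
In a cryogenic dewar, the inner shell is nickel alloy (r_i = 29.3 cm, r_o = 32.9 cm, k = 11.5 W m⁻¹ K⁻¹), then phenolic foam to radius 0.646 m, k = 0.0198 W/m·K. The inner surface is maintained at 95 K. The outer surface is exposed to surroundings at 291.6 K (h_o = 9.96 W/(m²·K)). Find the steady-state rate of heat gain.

Series thermal resistances, inner to outer:
  R_nickel alloy = (1/0.293 − 1/0.329)/(4πk) = 0.3735/(4π·11.5) = 0.002584 K/W
  R_phenolic foam = (1/0.329 − 1/0.646)/(4πk) = 1.492/(4π·0.0198) = 5.995 K/W
  R_conv,out = 1/(4πr²h) = 1/(4π·0.646²·9.96) = 0.01915 K/W
ΣR = 0.002584 + 5.995 + 0.01915 = 6.017 K/W
Q = ΔT/ΣR = (95 K − 291.6 K)/6.017 = -32.7 W
(Negative Q ⇒ heat flows inward; heat gain = 32.7 W.)

Q = 32.7 W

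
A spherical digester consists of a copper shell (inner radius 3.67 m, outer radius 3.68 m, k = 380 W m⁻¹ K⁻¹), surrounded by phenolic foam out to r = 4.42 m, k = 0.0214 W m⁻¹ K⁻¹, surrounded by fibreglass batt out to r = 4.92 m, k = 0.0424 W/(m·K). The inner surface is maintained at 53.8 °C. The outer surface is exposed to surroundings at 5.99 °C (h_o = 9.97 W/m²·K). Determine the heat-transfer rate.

Series thermal resistances, inner to outer:
  R_copper = (1/3.67 − 1/3.68)/(4πk) = 7.404×10^-4/(4π·380) = 1.551×10^-7 K/W
  R_phenolic foam = (1/3.68 − 1/4.42)/(4πk) = 0.04549/(4π·0.0214) = 0.1692 K/W
  R_fibreglass batt = (1/4.42 − 1/4.92)/(4πk) = 0.02299/(4π·0.0424) = 0.04315 K/W
  R_conv,out = 1/(4πr²h) = 1/(4π·4.92²·9.97) = 3.297×10^-4 K/W
ΣR = 1.551×10^-7 + 0.1692 + 0.04315 + 3.297×10^-4 = 0.2127 K/W
Q = ΔT/ΣR = (53.8 °C − 5.99 °C)/0.2127 = 225 W

Q = 225 W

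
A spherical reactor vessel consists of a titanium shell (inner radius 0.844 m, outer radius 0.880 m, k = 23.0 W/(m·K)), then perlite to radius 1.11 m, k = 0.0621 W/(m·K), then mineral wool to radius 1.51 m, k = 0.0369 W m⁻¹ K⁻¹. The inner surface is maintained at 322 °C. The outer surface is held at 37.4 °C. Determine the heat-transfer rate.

Series thermal resistances, inner to outer:
  R_titanium = (1/0.844 − 1/0.880)/(4πk) = 0.04847/(4π·23.0) = 1.677×10^-4 K/W
  R_perlite = (1/0.880 − 1/1.11)/(4πk) = 0.2355/(4π·0.0621) = 0.3017 K/W
  R_mineral wool = (1/1.11 − 1/1.51)/(4πk) = 0.2386/(4π·0.0369) = 0.5147 K/W
ΣR = 1.677×10^-4 + 0.3017 + 0.5147 = 0.8166 K/W
Q = ΔT/ΣR = (322 °C − 37.4 °C)/0.8166 = 349 W

Q = 349 W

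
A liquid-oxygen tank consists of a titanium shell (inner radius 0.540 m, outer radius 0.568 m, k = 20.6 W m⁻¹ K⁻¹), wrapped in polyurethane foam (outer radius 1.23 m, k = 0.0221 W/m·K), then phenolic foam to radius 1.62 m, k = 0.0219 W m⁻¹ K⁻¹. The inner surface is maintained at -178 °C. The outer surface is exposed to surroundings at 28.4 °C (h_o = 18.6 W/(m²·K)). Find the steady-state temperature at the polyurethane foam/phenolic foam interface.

Series thermal resistances, inner to outer:
  R_titanium = (1/0.540 − 1/0.568)/(4πk) = 0.09129/(4π·20.6) = 3.526×10^-4 K/W
  R_polyurethane foam = (1/0.568 − 1/1.23)/(4πk) = 0.9476/(4π·0.0221) = 3.412 K/W
  R_phenolic foam = (1/1.23 − 1/1.62)/(4πk) = 0.1957/(4π·0.0219) = 0.7112 K/W
  R_conv,out = 1/(4πr²h) = 1/(4π·1.62²·18.6) = 0.001630 K/W
ΣR = 3.526×10^-4 + 3.412 + 0.7112 + 0.001630 = 4.125 K/W
Q = ΔT/ΣR = (-178 °C − 28.4 °C)/4.125 = -50.04 W
From the inner boundary to the polyurethane foam/phenolic foam interface, ΣR_partial = 3.412 K/W.
T_interface = T_in − Q·ΣR_partial = -178 °C − (-50.04)(3.412) = -7.3 °C

T = -7.3 °C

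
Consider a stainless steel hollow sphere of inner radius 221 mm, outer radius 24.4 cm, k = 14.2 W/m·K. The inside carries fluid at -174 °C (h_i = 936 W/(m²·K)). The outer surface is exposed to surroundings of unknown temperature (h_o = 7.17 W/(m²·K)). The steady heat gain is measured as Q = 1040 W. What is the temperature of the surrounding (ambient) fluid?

T_out = 24.2 °C

Sum the resistances:
  R_conv,in = 1/(4πr²h) = 1/(4π·0.221²·936) = 0.001741 K/W
  R_stainless steel = (1/0.221 − 1/0.244)/(4πk) = 0.4265/(4π·14.2) = 0.002390 K/W
  R_conv,out = 1/(4πr²h) = 1/(4π·0.244²·7.17) = 0.1864 K/W
ΣR = 0.1906 K/W
ΔT = Q·ΣR = 1040 × 0.1906 = 198.2 K
Heat flows inward, so T_out = T_in + ΔT = -174 + 198.2 = 24.2 °C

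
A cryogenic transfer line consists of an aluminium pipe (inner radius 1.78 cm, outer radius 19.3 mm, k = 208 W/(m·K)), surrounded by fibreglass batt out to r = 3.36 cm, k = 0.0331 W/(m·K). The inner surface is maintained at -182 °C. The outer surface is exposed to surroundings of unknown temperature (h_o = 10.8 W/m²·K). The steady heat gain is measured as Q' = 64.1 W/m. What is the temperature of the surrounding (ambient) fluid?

Series resistances:
  R'_aluminium = ln(0.0193/0.0178)/(2πk) = 0.08091/(2π·208) = 6.191×10^-5 m·K/W
  R'_fibreglass batt = ln(0.0336/0.0193)/(2πk) = 0.5544/(2π·0.0331) = 2.666 m·K/W
  R'_conv,out = 1/(2πr h) = 1/(2π·0.0336·10.8) = 0.4386 m·K/W
ΣR = 3.104 m·K/W
ΔT = Q'·ΣR = 64.1 × 3.104 = 199.0 K
Heat flows inward, so T_out = T_in + ΔT = -182 + 199.0 = 17.0 °C

T_out = 17.0 °C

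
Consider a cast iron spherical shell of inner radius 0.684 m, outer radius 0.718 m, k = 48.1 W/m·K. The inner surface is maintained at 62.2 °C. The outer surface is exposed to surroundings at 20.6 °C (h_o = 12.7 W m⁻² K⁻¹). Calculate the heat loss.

Q = 3390 W

Treat each layer as a resistance in series:
  R_cast iron = (1/0.684 − 1/0.718)/(4πk) = 0.06923/(4π·48.1) = 1.145×10^-4 K/W
  R_conv,out = 1/(4πr²h) = 1/(4π·0.718²·12.7) = 0.01215 K/W
ΣR = 1.145×10^-4 + 0.01215 = 0.01226 K/W
Q = ΔT/ΣR = (62.2 °C − 20.6 °C)/0.01226 = 3390 W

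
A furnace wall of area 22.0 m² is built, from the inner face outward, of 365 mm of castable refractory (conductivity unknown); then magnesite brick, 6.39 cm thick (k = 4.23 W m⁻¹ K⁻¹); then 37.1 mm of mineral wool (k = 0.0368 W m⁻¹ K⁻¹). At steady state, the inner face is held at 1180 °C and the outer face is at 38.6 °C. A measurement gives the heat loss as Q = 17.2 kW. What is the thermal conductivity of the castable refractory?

k = 0.836 W/m·K

ΣR = ΔT/Q = |1180 − 38.6|/17200 = 0.06636 K/W
Known resistances:
  R_magnesite brick = L/(kA) = 0.0639/(4.23·22.0) = 6.867×10^-4 K/W
  R_mineral wool = L/(kA) = 0.0371/(0.0368·22.0) = 0.04583 K/W
R_castable refractory = ΣR − ΣR_known = 0.06636 − 0.04652 = 0.01984 K/W
L/(kA) = 0.01984 ⇒ k = 0.365/(0.01984·22.0) = 0.836 W/m·K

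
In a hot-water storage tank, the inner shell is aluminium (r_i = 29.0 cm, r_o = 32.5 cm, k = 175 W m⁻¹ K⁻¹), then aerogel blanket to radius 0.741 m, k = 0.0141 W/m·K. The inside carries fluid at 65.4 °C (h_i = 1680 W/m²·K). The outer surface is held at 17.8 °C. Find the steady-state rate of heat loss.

Series thermal resistances, inner to outer:
  R_conv,in = 1/(4πr²h) = 1/(4π·0.290²·1680) = 5.632×10^-4 K/W
  R_aluminium = (1/0.290 − 1/0.325)/(4πk) = 0.3714/(4π·175) = 1.689×10^-4 K/W
  R_aerogel blanket = (1/0.325 − 1/0.741)/(4πk) = 1.727/(4π·0.0141) = 9.749 K/W
ΣR = 5.632×10^-4 + 1.689×10^-4 + 9.749 = 9.750 K/W
Q = ΔT/ΣR = (65.4 °C − 17.8 °C)/9.750 = 4.88 W

Q = 4.88 W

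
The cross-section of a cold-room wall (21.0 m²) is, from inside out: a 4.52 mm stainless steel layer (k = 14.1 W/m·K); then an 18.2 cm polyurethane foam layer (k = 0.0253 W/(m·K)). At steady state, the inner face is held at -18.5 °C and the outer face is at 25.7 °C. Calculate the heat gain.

Q = 129 W

Series thermal resistances, inner to outer:
  R_stainless steel = L/(kA) = 0.00452/(14.1·21.0) = 1.527×10^-5 K/W
  R_polyurethane foam = L/(kA) = 0.182/(0.0253·21.0) = 0.3426 K/W
ΣR = 1.527×10^-5 + 0.3426 = 0.3426 K/W
Q = ΔT/ΣR = (-18.5 °C − 25.7 °C)/0.3426 = -129 W
(Negative Q ⇒ heat flows inward; heat gain = 129 W.)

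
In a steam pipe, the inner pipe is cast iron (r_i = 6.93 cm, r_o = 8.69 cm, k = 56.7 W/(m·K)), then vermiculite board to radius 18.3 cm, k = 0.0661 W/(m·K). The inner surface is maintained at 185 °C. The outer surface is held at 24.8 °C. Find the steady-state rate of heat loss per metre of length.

Resistance network (inner→outer):
  R'_cast iron = ln(0.0869/0.0693)/(2πk) = 0.2263/(2π·56.7) = 6.353×10^-4 m·K/W
  R'_vermiculite board = ln(0.183/0.0869)/(2πk) = 0.7447/(2π·0.0661) = 1.793 m·K/W
ΣR = 6.353×10^-4 + 1.793 = 1.794 m·K/W
Q' = ΔT/ΣR = (185 °C − 24.8 °C)/1.794 = 89.3 W/m

Q' = 89.3 W/m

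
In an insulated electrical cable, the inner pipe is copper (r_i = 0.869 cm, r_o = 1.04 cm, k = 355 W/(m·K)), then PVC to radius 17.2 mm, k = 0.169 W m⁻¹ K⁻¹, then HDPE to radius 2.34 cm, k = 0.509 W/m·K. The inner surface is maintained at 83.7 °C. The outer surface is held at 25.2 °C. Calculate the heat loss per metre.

Series thermal resistances, inner to outer:
  R'_copper = ln(0.0104/0.00869)/(2πk) = 0.1796/(2π·355) = 8.053×10^-5 m·K/W
  R'_PVC = ln(0.0172/0.0104)/(2πk) = 0.5031/(2π·0.169) = 0.4738 m·K/W
  R'_HDPE = ln(0.0234/0.0172)/(2πk) = 0.3078/(2π·0.509) = 0.09625 m·K/W
ΣR = 8.053×10^-5 + 0.4738 + 0.09625 = 0.5701 m·K/W
Q' = ΔT/ΣR = (83.7 °C − 25.2 °C)/0.5701 = 103 W/m

Q' = 103 W/m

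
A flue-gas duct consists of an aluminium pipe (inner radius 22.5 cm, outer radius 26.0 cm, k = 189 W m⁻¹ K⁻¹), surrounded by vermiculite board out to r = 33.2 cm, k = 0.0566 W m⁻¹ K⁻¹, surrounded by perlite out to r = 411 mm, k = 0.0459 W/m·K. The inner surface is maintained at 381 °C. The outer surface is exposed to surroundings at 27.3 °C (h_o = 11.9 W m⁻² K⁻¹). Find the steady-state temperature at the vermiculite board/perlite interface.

T = 214 °C

Treat each layer as a resistance in series:
  R'_aluminium = ln(0.260/0.225)/(2πk) = 0.1446/(2π·189) = 1.218×10^-4 m·K/W
  R'_vermiculite board = ln(0.332/0.260)/(2πk) = 0.2445/(2π·0.0566) = 0.6874 m·K/W
  R'_perlite = ln(0.411/0.332)/(2πk) = 0.2135/(2π·0.0459) = 0.7402 m·K/W
  R'_conv,out = 1/(2πr h) = 1/(2π·0.411·11.9) = 0.03254 m·K/W
ΣR = 1.218×10^-4 + 0.6874 + 0.7402 + 0.03254 = 1.460 m·K/W
Q' = ΔT/ΣR = (381 °C − 27.3 °C)/1.460 = 242.3 W/m
From the inner boundary to the vermiculite board/perlite interface, ΣR_partial = 0.6875 m·K/W.
T_interface = T_in − Q'·ΣR_partial = 381 °C − (242.3)(0.6875) = 214 °C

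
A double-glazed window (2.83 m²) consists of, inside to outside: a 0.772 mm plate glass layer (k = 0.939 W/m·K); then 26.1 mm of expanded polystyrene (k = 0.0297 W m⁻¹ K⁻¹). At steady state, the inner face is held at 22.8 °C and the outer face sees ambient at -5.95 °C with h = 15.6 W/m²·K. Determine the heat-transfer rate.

Series thermal resistances, inner to outer:
  R_plate glass = L/(kA) = 7.72×10^-4/(0.939·2.83) = 2.905×10^-4 K/W
  R_expanded polystyrene = L/(kA) = 0.0261/(0.0297·2.83) = 0.3105 K/W
  R_conv,out = 1/(hA) = 1/(15.6·2.83) = 0.02265 K/W
ΣR = 2.905×10^-4 + 0.3105 + 0.02265 = 0.3334 K/W
Q = ΔT/ΣR = (22.8 °C − -5.95 °C)/0.3334 = 86.2 W

Q = 86.2 W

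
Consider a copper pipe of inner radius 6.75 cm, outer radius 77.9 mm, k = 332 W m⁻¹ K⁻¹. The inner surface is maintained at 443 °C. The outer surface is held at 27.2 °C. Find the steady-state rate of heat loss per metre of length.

Q' = 6050 kW/m

Q' = 2πk·ΔT/ln(r₂/r₁) = 2π × 332 × 415.8 / ln(0.0779/0.0675) = 6.05×10^6 W/m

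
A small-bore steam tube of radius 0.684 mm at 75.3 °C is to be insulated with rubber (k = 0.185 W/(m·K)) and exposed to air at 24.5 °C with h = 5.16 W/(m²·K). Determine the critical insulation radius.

For a cylinder, r_cr = k_ins/h = 0.185/5.16 = 0.0359 m = 3.59 cm

r_cr = 3.59 cm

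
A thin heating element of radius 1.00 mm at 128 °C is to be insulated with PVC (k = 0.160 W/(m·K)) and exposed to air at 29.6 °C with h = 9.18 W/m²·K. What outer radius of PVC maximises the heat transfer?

r_cr = 1.74 cm

For a cylinder, r_cr = k_ins/h = 0.160/9.18 = 0.0174 m = 1.74 cm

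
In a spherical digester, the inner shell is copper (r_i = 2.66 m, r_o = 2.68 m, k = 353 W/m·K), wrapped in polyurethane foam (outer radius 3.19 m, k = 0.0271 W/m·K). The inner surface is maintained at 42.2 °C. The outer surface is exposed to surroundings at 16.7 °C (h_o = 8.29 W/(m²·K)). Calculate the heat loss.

Q = 145 W

Resistance network (inner→outer):
  R_copper = (1/2.66 − 1/2.68)/(4πk) = 0.002806/(4π·353) = 6.325×10^-7 K/W
  R_polyurethane foam = (1/2.68 − 1/3.19)/(4πk) = 0.05965/(4π·0.0271) = 0.1752 K/W
  R_conv,out = 1/(4πr²h) = 1/(4π·3.19²·8.29) = 9.433×10^-4 K/W
ΣR = 6.325×10^-7 + 0.1752 + 9.433×10^-4 = 0.1761 K/W
Q = ΔT/ΣR = (42.2 °C − 16.7 °C)/0.1761 = 145 W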